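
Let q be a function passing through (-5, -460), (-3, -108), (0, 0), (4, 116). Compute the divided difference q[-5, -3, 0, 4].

3

q[-5,-3] = (-108 - (-460)) / (-3 - (-5)) = 176
q[-3,0] = (0 - (-108)) / (0 - (-3)) = 36
q[0,4] = (116 - 0) / (4 - 0) = 29
q[-5,-3,0] = (36 - 176) / (0 - (-5)) = -28
q[-3,0,4] = (29 - 36) / (4 - (-3)) = -1
q[-5,-3,0,4] = (-1 - (-28)) / (4 - (-5)) = 3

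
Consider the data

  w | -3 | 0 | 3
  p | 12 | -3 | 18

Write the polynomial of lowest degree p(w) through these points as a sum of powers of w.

p(w) = 2w^2 + w - 3

Newton's divided differences:
p[-3,0] = (-3 - 12) / (0 - (-3)) = -5
p[0,3] = (18 - (-3)) / (3 - 0) = 7
p[-3,0,3] = (7 - (-5)) / (3 - (-3)) = 2
p(w) = 12 + (-5)·(w + 3) + 2·(w + 3)w
Expanding: p(w) = 2w^2 + w - 3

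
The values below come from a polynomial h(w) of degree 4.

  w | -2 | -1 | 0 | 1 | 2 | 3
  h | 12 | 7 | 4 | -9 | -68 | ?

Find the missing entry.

The 5 known values determine h uniquely (degree ≤ 4).
Evaluate each Lagrange basis at w = 3:
L_0(3) = (4)·(3)·(2)·(1)/[(-1)·(-2)·(-3)·(-4)] = 1
L_1(3) = (5)·(3)·(2)·(1)/[(1)·(-1)·(-2)·(-3)] = -5
L_2(3) = (5)·(4)·(2)·(1)/[(2)·(1)·(-1)·(-2)] = 10
L_3(3) = (5)·(4)·(3)·(1)/[(3)·(2)·(1)·(-1)] = -10
L_4(3) = (5)·(4)·(3)·(2)/[(4)·(3)·(2)·(1)] = 5
Sum: 12·(1) + 7·(-5) + 4·(10) + (-9)·(-10) + (-68)·(5) = -233

-233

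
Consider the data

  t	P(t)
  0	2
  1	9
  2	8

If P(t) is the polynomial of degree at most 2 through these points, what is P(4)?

Evaluate each Lagrange basis at t = 4:
L_0(4) = (3)·(2)/[(-1)·(-2)] = 3
L_1(4) = (4)·(2)/[(1)·(-1)] = -8
L_2(4) = (4)·(3)/[(2)·(1)] = 6
Sum: 2·(3) + 9·(-8) + 8·(6) = -18

-18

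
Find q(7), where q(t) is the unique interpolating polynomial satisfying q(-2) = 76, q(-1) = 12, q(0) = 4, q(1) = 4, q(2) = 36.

Using Newton's divided-difference form:
q[-2,-1] = (12 - 76) / (-1 - (-2)) = -64
q[-1,0] = (4 - 12) / (0 - (-1)) = -8
q[0,1] = (4 - 4) / (1 - 0) = 0
q[1,2] = (36 - 4) / (2 - 1) = 32
q[-2,-1,0] = (-8 - (-64)) / (0 - (-2)) = 28
q[-1,0,1] = (0 - (-8)) / (1 - (-1)) = 4
q[0,1,2] = (32 - 0) / (2 - 0) = 16
q[-2,-1,0,1] = (4 - 28) / (1 - (-2)) = -8
q[-1,0,1,2] = (16 - 4) / (2 - (-1)) = 4
q[-2,-1,0,1,2] = (4 - (-8)) / (2 - (-2)) = 3
q(7) = 76 + (-64)·(9) + 28·(9)·(8) + (-8)·(9)·(8)·(7) + 3·(9)·(8)·(7)·(6) = 6556

6556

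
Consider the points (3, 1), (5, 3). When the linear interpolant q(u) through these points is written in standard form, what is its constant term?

Build the Lagrange basis polynomials:
L_0(u) = (u - 5) / [-2] = -(1/2)u + 5/2
L_1(u) = (u - 3) / [2] = (1/2)u - 3/2
q(u) = 1·L_0 + 3·L_1
Only the constant term is needed; take it from each L_i and combine:
1·(5/2) + 3·(-3/2) = -2

-2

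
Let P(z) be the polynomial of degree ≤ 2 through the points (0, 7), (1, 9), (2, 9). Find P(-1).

3

L_0(-1) = (-2)·(-3)/[(-1)·(-2)] = 3
L_1(-1) = (-1)·(-3)/[(1)·(-1)] = -3
L_2(-1) = (-1)·(-2)/[(2)·(1)] = 1
Sum: 7·(3) + 9·(-3) + 9·(1) = 3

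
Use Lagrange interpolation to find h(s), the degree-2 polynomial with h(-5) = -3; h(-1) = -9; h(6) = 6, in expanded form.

h(s) = (51/154)s^2 + (75/154)s - 681/77

L_0(s) = (s + 1)(s - 6) / [44] = (1/44)s^2 - (5/44)s - 3/22
L_1(s) = (s + 5)(s - 6) / [-28] = -(1/28)s^2 + (1/28)s + 15/14
L_2(s) = (s + 5)(s + 1) / [77] = (1/77)s^2 + (6/77)s + 5/77
h(s) = (-3)·L_0 + (-9)·L_1 + 6·L_2
  (-3)·L_0(s) = -(3/44)s^2 + (15/44)s + 9/22
  (-9)·L_1(s) = (9/28)s^2 - (9/28)s - 135/14
  6·L_2(s) = (6/77)s^2 + (36/77)s + 30/77
Adding term by term: (51/154)s^2 + (75/154)s - 681/77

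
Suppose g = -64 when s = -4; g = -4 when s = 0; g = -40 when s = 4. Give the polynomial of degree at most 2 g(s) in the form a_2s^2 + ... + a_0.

g(s) = -3s^2 + 3s - 4

Build the Lagrange basis polynomials:
L_0(s) = s(s - 4) / [32] = (1/32)s^2 - (1/8)s
L_1(s) = (s + 4)(s - 4) / [-16] = -(1/16)s^2 + 1
L_2(s) = (s + 4)s / [32] = (1/32)s^2 + (1/8)s
g(s) = (-64)·L_0 + (-4)·L_1 + (-40)·L_2
  (-64)·L_0(s) = -2s^2 + 8s
  (-4)·L_1(s) = (1/4)s^2 - 4
  (-40)·L_2(s) = -(5/4)s^2 - 5s
Adding term by term: -3s^2 + 3s - 4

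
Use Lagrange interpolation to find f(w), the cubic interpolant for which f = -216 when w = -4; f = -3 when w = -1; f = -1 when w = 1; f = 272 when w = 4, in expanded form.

f(w) = 4w^3 + 2w^2 - 3w - 4

L_0(w) = (w + 1)(w - 1)(w - 4) / [-120] = -(1/120)w^3 + (1/30)w^2 + (1/120)w - 1/30
L_1(w) = (w + 4)(w - 1)(w - 4) / [30] = (1/30)w^3 - (1/30)w^2 - (8/15)w + 8/15
L_2(w) = (w + 4)(w + 1)(w - 4) / [-30] = -(1/30)w^3 - (1/30)w^2 + (8/15)w + 8/15
L_3(w) = (w + 4)(w + 1)(w - 1) / [120] = (1/120)w^3 + (1/30)w^2 - (1/120)w - 1/30
f(w) = (-216)·L_0 + (-3)·L_1 + (-1)·L_2 + 272·L_3
  (-216)·L_0(w) = (9/5)w^3 - (36/5)w^2 - (9/5)w + 36/5
  (-3)·L_1(w) = -(1/10)w^3 + (1/10)w^2 + (8/5)w - 8/5
  (-1)·L_2(w) = (1/30)w^3 + (1/30)w^2 - (8/15)w - 8/15
  272·L_3(w) = (34/15)w^3 + (136/15)w^2 - (34/15)w - 136/15
Adding term by term: 4w^3 + 2w^2 - 3w - 4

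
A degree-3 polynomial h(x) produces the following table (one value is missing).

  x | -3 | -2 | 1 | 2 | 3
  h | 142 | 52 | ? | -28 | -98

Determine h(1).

-2

The 4 known values determine h uniquely (degree ≤ 3).
Evaluate each Lagrange basis at x = 1:
L_0(1) = (3)·(-1)·(-2)/[(-1)·(-5)·(-6)] = -1/5
L_1(1) = (4)·(-1)·(-2)/[(1)·(-4)·(-5)] = 2/5
L_2(1) = (4)·(3)·(-2)/[(5)·(4)·(-1)] = 6/5
L_3(1) = (4)·(3)·(-1)/[(6)·(5)·(1)] = -2/5
Sum: 142·(-1/5) + 52·(2/5) + (-28)·(6/5) + (-98)·(-2/5) = -2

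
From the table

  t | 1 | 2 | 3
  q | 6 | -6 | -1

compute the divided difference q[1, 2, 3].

17/2

q[1,2] = (-6 - 6) / (2 - 1) = -12
q[2,3] = (-1 - (-6)) / (3 - 2) = 5
q[1,2,3] = (5 - (-12)) / (3 - 1) = 17/2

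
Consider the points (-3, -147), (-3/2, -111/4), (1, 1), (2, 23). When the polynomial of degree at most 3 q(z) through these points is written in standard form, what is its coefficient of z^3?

The leading coefficient equals the top divided difference q[-3,-3/2,1,2].
q[-3,-3/2] = (-111/4 - (-147)) / (-3/2 - (-3)) = 159/2
q[-3/2,1] = (1 - (-111/4)) / (1 - (-3/2)) = 23/2
q[1,2] = (23 - 1) / (2 - 1) = 22
q[-3,-3/2,1] = (23/2 - 159/2) / (1 - (-3)) = -17
q[-3/2,1,2] = (22 - 23/2) / (2 - (-3/2)) = 3
q[-3,-3/2,1,2] = (3 - (-17)) / (2 - (-3)) = 4

4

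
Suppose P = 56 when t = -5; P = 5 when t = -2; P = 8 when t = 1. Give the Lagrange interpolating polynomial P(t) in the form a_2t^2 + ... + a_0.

P(t) = 3t^2 + 4t + 1

Build the Lagrange basis polynomials:
L_0(t) = (t + 2)(t - 1) / [18] = (1/18)t^2 + (1/18)t - 1/9
L_1(t) = (t + 5)(t - 1) / [-9] = -(1/9)t^2 - (4/9)t + 5/9
L_2(t) = (t + 5)(t + 2) / [18] = (1/18)t^2 + (7/18)t + 5/9
P(t) = 56·L_0 + 5·L_1 + 8·L_2
  56·L_0(t) = (28/9)t^2 + (28/9)t - 56/9
  5·L_1(t) = -(5/9)t^2 - (20/9)t + 25/9
  8·L_2(t) = (4/9)t^2 + (28/9)t + 40/9
Adding term by term: 3t^2 + 4t + 1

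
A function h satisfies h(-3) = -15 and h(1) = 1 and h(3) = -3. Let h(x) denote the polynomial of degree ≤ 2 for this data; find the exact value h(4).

Using Newton's divided-difference form:
h[-3,1] = (1 - (-15)) / (1 - (-3)) = 4
h[1,3] = (-3 - 1) / (3 - 1) = -2
h[-3,1,3] = (-2 - 4) / (3 - (-3)) = -1
h(4) = -15 + 4·(7) + (-1)·(7)·(3) = -8

-8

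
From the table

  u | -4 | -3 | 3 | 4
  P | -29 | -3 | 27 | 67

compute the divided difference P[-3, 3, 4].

P[-3,3] = (27 - (-3)) / (3 - (-3)) = 5
P[3,4] = (67 - 27) / (4 - 3) = 40
P[-3,3,4] = (40 - 5) / (4 - (-3)) = 5

5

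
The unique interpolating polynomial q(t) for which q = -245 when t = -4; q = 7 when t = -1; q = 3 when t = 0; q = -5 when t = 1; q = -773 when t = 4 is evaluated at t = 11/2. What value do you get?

Using Newton's divided-difference form:
q[-4,-1] = (7 - (-245)) / (-1 - (-4)) = 84
q[-1,0] = (3 - 7) / (0 - (-1)) = -4
q[0,1] = (-5 - 3) / (1 - 0) = -8
q[1,4] = (-773 - (-5)) / (4 - 1) = -256
q[-4,-1,0] = (-4 - 84) / (0 - (-4)) = -22
q[-1,0,1] = (-8 - (-4)) / (1 - (-1)) = -2
q[0,1,4] = (-256 - (-8)) / (4 - 0) = -62
q[-4,-1,0,1] = (-2 - (-22)) / (1 - (-4)) = 4
q[-1,0,1,4] = (-62 - (-2)) / (4 - (-1)) = -12
q[-4,-1,0,1,4] = (-12 - 4) / (4 - (-4)) = -2
q(11/2) = -245 + 84·(19/2) + (-22)·(19/2)·(13/2) + 4·(19/2)·(13/2)·(11/2) + (-2)·(19/2)·(13/2)·(11/2)·(9/2) = -20029/8

-20029/8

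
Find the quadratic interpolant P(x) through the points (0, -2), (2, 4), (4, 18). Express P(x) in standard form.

P(x) = x^2 + x - 2

Build the Lagrange basis polynomials:
L_0(x) = (x - 2)(x - 4) / [8] = (1/8)x^2 - (3/4)x + 1
L_1(x) = x(x - 4) / [-4] = -(1/4)x^2 + x
L_2(x) = x(x - 2) / [8] = (1/8)x^2 - (1/4)x
P(x) = (-2)·L_0 + 4·L_1 + 18·L_2
  (-2)·L_0(x) = -(1/4)x^2 + (3/2)x - 2
  4·L_1(x) = -x^2 + 4x
  18·L_2(x) = (9/4)x^2 - (9/2)x
Adding term by term: x^2 + x - 2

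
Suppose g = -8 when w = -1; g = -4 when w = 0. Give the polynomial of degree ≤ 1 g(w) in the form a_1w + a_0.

g(w) = 4w - 4

L_0(w) = w / [-1] = -w
L_1(w) = (w + 1) / [1] = w + 1
g(w) = (-8)·L_0 + (-4)·L_1
  (-8)·L_0(w) = 8w
  (-4)·L_1(w) = -4w - 4
Adding term by term: 4w - 4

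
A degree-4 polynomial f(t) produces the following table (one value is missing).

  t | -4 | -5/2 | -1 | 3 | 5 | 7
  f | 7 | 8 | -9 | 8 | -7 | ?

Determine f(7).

The 5 known values determine f uniquely (degree ≤ 4).
L_0(7) = (19/2)·(8)·(4)·(2)/[(-3/2)·(-3)·(-7)·(-9)] = 1216/567
L_1(7) = (11)·(8)·(4)·(2)/[(3/2)·(-3/2)·(-11/2)·(-15/2)] = -1024/135
L_2(7) = (11)·(19/2)·(4)·(2)/[(3)·(3/2)·(-4)·(-6)] = 209/27
L_3(7) = (11)·(19/2)·(8)·(2)/[(7)·(11/2)·(4)·(-2)] = -38/7
L_4(7) = (11)·(19/2)·(8)·(4)/[(9)·(15/2)·(6)·(2)] = 1672/405
Sum: 7·(1216/567) + 8·(-1024/135) + (-9)·(209/27) + 8·(-38/7) + (-7)·(1672/405) = -106405/567

-106405/567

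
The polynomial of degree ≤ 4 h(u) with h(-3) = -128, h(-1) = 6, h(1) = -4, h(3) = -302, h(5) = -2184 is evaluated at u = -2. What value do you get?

L_0(-2) = (-1)·(-3)·(-5)·(-7)/[(-2)·(-4)·(-6)·(-8)] = 35/128
L_1(-2) = (1)·(-3)·(-5)·(-7)/[(2)·(-2)·(-4)·(-6)] = 35/32
L_2(-2) = (1)·(-1)·(-5)·(-7)/[(4)·(2)·(-2)·(-4)] = -35/64
L_3(-2) = (1)·(-1)·(-3)·(-7)/[(6)·(4)·(2)·(-2)] = 7/32
L_4(-2) = (1)·(-1)·(-3)·(-5)/[(8)·(6)·(4)·(2)] = -5/128
Sum: (-128)·(35/128) + 6·(35/32) + (-4)·(-35/64) + (-302)·(7/32) + (-2184)·(-5/128) = -7

-7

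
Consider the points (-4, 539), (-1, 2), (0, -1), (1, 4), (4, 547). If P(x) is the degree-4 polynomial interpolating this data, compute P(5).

L_0(5) = (6)·(5)·(4)·(1)/[(-3)·(-4)·(-5)·(-8)] = 1/4
L_1(5) = (9)·(5)·(4)·(1)/[(3)·(-1)·(-2)·(-5)] = -6
L_2(5) = (9)·(6)·(4)·(1)/[(4)·(1)·(-1)·(-4)] = 27/2
L_3(5) = (9)·(6)·(5)·(1)/[(5)·(2)·(1)·(-3)] = -9
L_4(5) = (9)·(6)·(5)·(4)/[(8)·(5)·(4)·(3)] = 9/4
Sum: 539·(1/4) + 2·(-6) + (-1)·(27/2) + 4·(-9) + 547·(9/4) = 1304

1304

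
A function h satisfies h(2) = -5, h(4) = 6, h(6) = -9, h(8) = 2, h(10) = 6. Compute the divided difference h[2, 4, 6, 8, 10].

h[2,4] = (6 - (-5)) / (4 - 2) = 11/2
h[4,6] = (-9 - 6) / (6 - 4) = -15/2
h[6,8] = (2 - (-9)) / (8 - 6) = 11/2
h[8,10] = (6 - 2) / (10 - 8) = 2
h[2,4,6] = (-15/2 - 11/2) / (6 - 2) = -13/4
h[4,6,8] = (11/2 - (-15/2)) / (8 - 4) = 13/4
h[6,8,10] = (2 - 11/2) / (10 - 6) = -7/8
h[2,4,6,8] = (13/4 - (-13/4)) / (8 - 2) = 13/12
h[4,6,8,10] = (-7/8 - 13/4) / (10 - 4) = -11/16
h[2,4,6,8,10] = (-11/16 - 13/12) / (10 - 2) = -85/384

-85/384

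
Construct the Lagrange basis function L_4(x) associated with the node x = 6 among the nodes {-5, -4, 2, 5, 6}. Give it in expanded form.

L_4(x) = (x + 5)(x + 4)(x - 2)(x - 5) / [(11)·(10)·(4)·(1)]
       = (x^4 + 2x^3 - 33x^2 - 50x + 200) / (440)

L_4(x) = (1/440)x^4 + (1/220)x^3 - (3/40)x^2 - (5/44)x + 5/11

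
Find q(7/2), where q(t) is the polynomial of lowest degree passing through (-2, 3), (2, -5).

L_0(7/2) = (3/2)/[(-4)] = -3/8
L_1(7/2) = (11/2)/[(4)] = 11/8
Sum: 3·(-3/8) + (-5)·(11/8) = -8

-8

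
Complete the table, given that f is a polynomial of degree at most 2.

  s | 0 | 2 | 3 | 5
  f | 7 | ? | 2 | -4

21/5

The 3 known values determine f uniquely (degree ≤ 2).
Evaluate each Lagrange basis at s = 2:
L_0(2) = (-1)·(-3)/[(-3)·(-5)] = 1/5
L_1(2) = (2)·(-3)/[(3)·(-2)] = 1
L_2(2) = (2)·(-1)/[(5)·(2)] = -1/5
Sum: 7·(1/5) + 2·(1) + (-4)·(-1/5) = 21/5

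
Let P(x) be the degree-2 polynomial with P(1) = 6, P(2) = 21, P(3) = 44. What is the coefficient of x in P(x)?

Build the Lagrange basis polynomials:
L_0(x) = (x - 2)(x - 3) / [2] = (1/2)x^2 - (5/2)x + 3
L_1(x) = (x - 1)(x - 3) / [-1] = -x^2 + 4x - 3
L_2(x) = (x - 1)(x - 2) / [2] = (1/2)x^2 - (3/2)x + 1
P(x) = 6·L_0 + 21·L_1 + 44·L_2
Only the coefficient of x is needed; take it from each L_i and combine:
6·(-5/2) + 21·(4) + 44·(-3/2) = 3

3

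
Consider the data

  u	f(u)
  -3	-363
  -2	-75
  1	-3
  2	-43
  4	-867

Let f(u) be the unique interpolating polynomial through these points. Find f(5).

-2203

Using Newton's divided-difference form:
f[-3,-2] = (-75 - (-363)) / (-2 - (-3)) = 288
f[-2,1] = (-3 - (-75)) / (1 - (-2)) = 24
f[1,2] = (-43 - (-3)) / (2 - 1) = -40
f[2,4] = (-867 - (-43)) / (4 - 2) = -412
f[-3,-2,1] = (24 - 288) / (1 - (-3)) = -66
f[-2,1,2] = (-40 - 24) / (2 - (-2)) = -16
f[1,2,4] = (-412 - (-40)) / (4 - 1) = -124
f[-3,-2,1,2] = (-16 - (-66)) / (2 - (-3)) = 10
f[-2,1,2,4] = (-124 - (-16)) / (4 - (-2)) = -18
f[-3,-2,1,2,4] = (-18 - 10) / (4 - (-3)) = -4
f(5) = -363 + 288·(8) + (-66)·(8)·(7) + 10·(8)·(7)·(4) + (-4)·(8)·(7)·(4)·(3) = -2203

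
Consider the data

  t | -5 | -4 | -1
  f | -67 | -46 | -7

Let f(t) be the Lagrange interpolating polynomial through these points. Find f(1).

-1

Evaluate each Lagrange basis at t = 1:
L_0(1) = (5)·(2)/[(-1)·(-4)] = 5/2
L_1(1) = (6)·(2)/[(1)·(-3)] = -4
L_2(1) = (6)·(5)/[(4)·(3)] = 5/2
Sum: (-67)·(5/2) + (-46)·(-4) + (-7)·(5/2) = -1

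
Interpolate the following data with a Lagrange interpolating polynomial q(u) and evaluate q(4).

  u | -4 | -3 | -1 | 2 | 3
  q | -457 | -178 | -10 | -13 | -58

Evaluate each Lagrange basis at u = 4:
L_0(4) = (7)·(5)·(2)·(1)/[(-1)·(-3)·(-6)·(-7)] = 5/9
L_1(4) = (8)·(5)·(2)·(1)/[(1)·(-2)·(-5)·(-6)] = -4/3
L_2(4) = (8)·(7)·(2)·(1)/[(3)·(2)·(-3)·(-4)] = 14/9
L_3(4) = (8)·(7)·(5)·(1)/[(6)·(5)·(3)·(-1)] = -28/9
L_4(4) = (8)·(7)·(5)·(2)/[(7)·(6)·(4)·(1)] = 10/3
Sum: (-457)·(5/9) + (-178)·(-4/3) + (-10)·(14/9) + (-13)·(-28/9) + (-58)·(10/3) = -185

-185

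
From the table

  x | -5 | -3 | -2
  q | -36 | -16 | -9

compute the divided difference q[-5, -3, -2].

q[-5,-3] = (-16 - (-36)) / (-3 - (-5)) = 10
q[-3,-2] = (-9 - (-16)) / (-2 - (-3)) = 7
q[-5,-3,-2] = (7 - 10) / (-2 - (-5)) = -1

-1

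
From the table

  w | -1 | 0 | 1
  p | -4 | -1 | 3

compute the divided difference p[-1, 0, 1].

1/2

p[-1,0] = (-1 - (-4)) / (0 - (-1)) = 3
p[0,1] = (3 - (-1)) / (1 - 0) = 4
p[-1,0,1] = (4 - 3) / (1 - (-1)) = 1/2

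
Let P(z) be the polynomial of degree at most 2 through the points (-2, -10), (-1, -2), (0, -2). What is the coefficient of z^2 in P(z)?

-4

The leading coefficient equals the top divided difference P[-2,-1,0].
P[-2,-1] = (-2 - (-10)) / (-1 - (-2)) = 8
P[-1,0] = (-2 - (-2)) / (0 - (-1)) = 0
P[-2,-1,0] = (0 - 8) / (0 - (-2)) = -4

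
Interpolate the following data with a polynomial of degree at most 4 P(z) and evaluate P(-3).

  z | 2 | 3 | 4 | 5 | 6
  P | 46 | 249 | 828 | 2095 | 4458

471

Evaluate each Lagrange basis at z = -3:
L_0(-3) = (-6)·(-7)·(-8)·(-9)/[(-1)·(-2)·(-3)·(-4)] = 126
L_1(-3) = (-5)·(-7)·(-8)·(-9)/[(1)·(-1)·(-2)·(-3)] = -420
L_2(-3) = (-5)·(-6)·(-8)·(-9)/[(2)·(1)·(-1)·(-2)] = 540
L_3(-3) = (-5)·(-6)·(-7)·(-9)/[(3)·(2)·(1)·(-1)] = -315
L_4(-3) = (-5)·(-6)·(-7)·(-8)/[(4)·(3)·(2)·(1)] = 70
Sum: 46·(126) + 249·(-420) + 828·(540) + 2095·(-315) + 4458·(70) = 471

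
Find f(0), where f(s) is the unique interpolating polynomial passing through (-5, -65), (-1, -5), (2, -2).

L_0(0) = (1)·(-2)/[(-4)·(-7)] = -1/14
L_1(0) = (5)·(-2)/[(4)·(-3)] = 5/6
L_2(0) = (5)·(1)/[(7)·(3)] = 5/21
Sum: (-65)·(-1/14) + (-5)·(5/6) + (-2)·(5/21) = 0

0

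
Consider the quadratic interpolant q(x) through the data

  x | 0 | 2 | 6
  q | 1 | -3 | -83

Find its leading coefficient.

The leading coefficient equals the top divided difference q[0,2,6].
q[0,2] = (-3 - 1) / (2 - 0) = -2
q[2,6] = (-83 - (-3)) / (6 - 2) = -20
q[0,2,6] = (-20 - (-2)) / (6 - 0) = -3

-3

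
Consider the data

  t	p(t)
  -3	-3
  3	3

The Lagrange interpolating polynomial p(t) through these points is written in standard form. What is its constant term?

0

L_0(t) = (t - 3) / [-6] = -(1/6)t + 1/2
L_1(t) = (t + 3) / [6] = (1/6)t + 1/2
p(t) = (-3)·L_0 + 3·L_1
Only the constant term is needed; take it from each L_i and combine:
(-3)·(1/2) + 3·(1/2) = 0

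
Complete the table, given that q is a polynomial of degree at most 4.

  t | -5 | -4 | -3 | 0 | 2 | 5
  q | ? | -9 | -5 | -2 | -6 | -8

The 5 known values determine q uniquely (degree ≤ 4).
L_0(-5) = (-2)·(-5)·(-7)·(-10)/[(-1)·(-4)·(-6)·(-9)] = 175/54
L_1(-5) = (-1)·(-5)·(-7)·(-10)/[(1)·(-3)·(-5)·(-8)] = -35/12
L_2(-5) = (-1)·(-2)·(-7)·(-10)/[(4)·(3)·(-2)·(-5)] = 7/6
L_3(-5) = (-1)·(-2)·(-5)·(-10)/[(6)·(5)·(2)·(-3)] = -5/9
L_4(-5) = (-1)·(-2)·(-5)·(-7)/[(9)·(8)·(5)·(3)] = 7/108
Sum: (-9)·(175/54) + (-5)·(-35/12) + (-2)·(7/6) + (-6)·(-5/9) + (-8)·(7/108) = -1523/108

-1523/108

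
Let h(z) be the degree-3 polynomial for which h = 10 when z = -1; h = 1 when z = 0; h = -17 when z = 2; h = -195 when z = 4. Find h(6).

Using Newton's divided-difference form:
h[-1,0] = (1 - 10) / (0 - (-1)) = -9
h[0,2] = (-17 - 1) / (2 - 0) = -9
h[2,4] = (-195 - (-17)) / (4 - 2) = -89
h[-1,0,2] = (-9 - (-9)) / (2 - (-1)) = 0
h[0,2,4] = (-89 - (-9)) / (4 - 0) = -20
h[-1,0,2,4] = (-20 - 0) / (4 - (-1)) = -4
h(6) = 10 + (-9)·(7) + 0·(7)·(6) + (-4)·(7)·(6)·(4) = -725

-725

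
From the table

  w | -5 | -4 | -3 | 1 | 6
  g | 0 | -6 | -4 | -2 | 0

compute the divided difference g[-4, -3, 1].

g[-4,-3] = (-4 - (-6)) / (-3 - (-4)) = 2
g[-3,1] = (-2 - (-4)) / (1 - (-3)) = 1/2
g[-4,-3,1] = (1/2 - 2) / (1 - (-4)) = -3/10

-3/10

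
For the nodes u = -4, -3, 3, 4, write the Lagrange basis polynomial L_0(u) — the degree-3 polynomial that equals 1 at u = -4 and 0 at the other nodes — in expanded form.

L_0(u) = -(1/56)u^3 + (1/14)u^2 + (9/56)u - 9/14

L_0(u) = (u + 3)(u - 3)(u - 4) / [(-1)·(-7)·(-8)]
       = (u^3 - 4u^2 - 9u + 36) / (-56)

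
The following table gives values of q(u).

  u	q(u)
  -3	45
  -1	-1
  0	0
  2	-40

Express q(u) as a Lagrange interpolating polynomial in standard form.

L_0(u) = (u + 1)u(u - 2) / [-30] = -(1/30)u^3 + (1/30)u^2 + (1/15)u
L_1(u) = (u + 3)u(u - 2) / [6] = (1/6)u^3 + (1/6)u^2 - u
L_2(u) = (u + 3)(u + 1)(u - 2) / [-6] = -(1/6)u^3 - (1/3)u^2 + (5/6)u + 1
L_3(u) = (u + 3)(u + 1)u / [30] = (1/30)u^3 + (2/15)u^2 + (1/10)u
q(u) = 45·L_0 + (-1)·L_1 + 0·L_2 + (-40)·L_3
  45·L_0(u) = -(3/2)u^3 + (3/2)u^2 + 3u
  (-1)·L_1(u) = -(1/6)u^3 - (1/6)u^2 + u
  0·L_2(u) = 0
  (-40)·L_3(u) = -(4/3)u^3 - (16/3)u^2 - 4u
Adding term by term: -3u^3 - 4u^2

q(u) = -3u^3 - 4u^2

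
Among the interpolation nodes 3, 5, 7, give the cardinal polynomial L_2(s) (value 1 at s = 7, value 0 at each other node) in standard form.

L_2(s) = (s - 3)(s - 5) / [(4)·(2)]
       = (s^2 - 8s + 15) / (8)

L_2(s) = (1/8)s^2 - s + 15/8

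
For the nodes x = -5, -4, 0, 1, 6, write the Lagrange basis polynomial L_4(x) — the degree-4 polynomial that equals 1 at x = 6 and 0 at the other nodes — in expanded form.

L_4(x) = (x + 5)(x + 4)x(x - 1) / [(11)·(10)·(6)·(5)]
       = (x^4 + 8x^3 + 11x^2 - 20x) / (3300)

L_4(x) = (1/3300)x^4 + (2/825)x^3 + (1/300)x^2 - (1/165)x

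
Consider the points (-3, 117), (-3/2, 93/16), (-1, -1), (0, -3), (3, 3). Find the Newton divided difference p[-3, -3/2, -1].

p[-3,-3/2] = (93/16 - 117) / (-3/2 - (-3)) = -593/8
p[-3/2,-1] = (-1 - 93/16) / (-1 - (-3/2)) = -109/8
p[-3,-3/2,-1] = (-109/8 - (-593/8)) / (-1 - (-3)) = 121/4

121/4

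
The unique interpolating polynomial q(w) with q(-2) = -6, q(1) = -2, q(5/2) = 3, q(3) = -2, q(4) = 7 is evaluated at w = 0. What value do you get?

-31

Using Newton's divided-difference form:
q[-2,1] = (-2 - (-6)) / (1 - (-2)) = 4/3
q[1,5/2] = (3 - (-2)) / (5/2 - 1) = 10/3
q[5/2,3] = (-2 - 3) / (3 - 5/2) = -10
q[3,4] = (7 - (-2)) / (4 - 3) = 9
q[-2,1,5/2] = (10/3 - 4/3) / (5/2 - (-2)) = 4/9
q[1,5/2,3] = (-10 - 10/3) / (3 - 1) = -20/3
q[5/2,3,4] = (9 - (-10)) / (4 - 5/2) = 38/3
q[-2,1,5/2,3] = (-20/3 - 4/9) / (3 - (-2)) = -64/45
q[1,5/2,3,4] = (38/3 - (-20/3)) / (4 - 1) = 58/9
q[-2,1,5/2,3,4] = (58/9 - (-64/45)) / (4 - (-2)) = 59/45
q(0) = -6 + (4/3)·(2) + (4/9)·(2)·(-1) + (-64/45)·(2)·(-1)·(-5/2) + (59/45)·(2)·(-1)·(-5/2)·(-3) = -31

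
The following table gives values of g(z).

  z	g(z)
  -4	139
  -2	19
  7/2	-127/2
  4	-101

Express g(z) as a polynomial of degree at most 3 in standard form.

g(z) = -2z^3 + z^2 + 2z + 3

L_0(z) = (z + 2)(z - 7/2)(z - 4) / [-120] = -(1/120)z^3 + (11/240)z^2 + (1/120)z - 7/30
L_1(z) = (z + 4)(z - 7/2)(z - 4) / [66] = (1/66)z^3 - (7/132)z^2 - (8/33)z + 28/33
L_2(z) = (z + 4)(z + 2)(z - 4) / [-165/8] = -(8/165)z^3 - (16/165)z^2 + (128/165)z + 256/165
L_3(z) = (z + 4)(z + 2)(z - 7/2) / [24] = (1/24)z^3 + (5/48)z^2 - (13/24)z - 7/6
g(z) = 139·L_0 + 19·L_1 + (-127/2)·L_2 + (-101)·L_3
  139·L_0(z) = -(139/120)z^3 + (1529/240)z^2 + (139/120)z - 973/30
  19·L_1(z) = (19/66)z^3 - (133/132)z^2 - (152/33)z + 532/33
  (-127/2)·L_2(z) = (508/165)z^3 + (1016/165)z^2 - (8128/165)z - 16256/165
  (-101)·L_3(z) = -(101/24)z^3 - (505/48)z^2 + (1313/24)z + 707/6
Adding term by term: -2z^3 + z^2 + 2z + 3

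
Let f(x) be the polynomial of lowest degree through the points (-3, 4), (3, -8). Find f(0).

-2

Evaluate each Lagrange basis at x = 0:
L_0(0) = (-3)/[(-6)] = 1/2
L_1(0) = (3)/[(6)] = 1/2
Sum: 4·(1/2) + (-8)·(1/2) = -2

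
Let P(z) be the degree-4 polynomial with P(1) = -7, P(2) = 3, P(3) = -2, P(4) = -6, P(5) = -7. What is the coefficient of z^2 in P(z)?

-527/12

Build the Lagrange basis polynomials:
L_0(z) = (z - 2)(z - 3)(z - 4)(z - 5) / [24] = (1/24)z^4 - (7/12)z^3 + (71/24)z^2 - (77/12)z + 5
L_1(z) = (z - 1)(z - 3)(z - 4)(z - 5) / [-6] = -(1/6)z^4 + (13/6)z^3 - (59/6)z^2 + (107/6)z - 10
L_2(z) = (z - 1)(z - 2)(z - 4)(z - 5) / [4] = (1/4)z^4 - 3z^3 + (49/4)z^2 - (39/2)z + 10
L_3(z) = (z - 1)(z - 2)(z - 3)(z - 5) / [-6] = -(1/6)z^4 + (11/6)z^3 - (41/6)z^2 + (61/6)z - 5
L_4(z) = (z - 1)(z - 2)(z - 3)(z - 4) / [24] = (1/24)z^4 - (5/12)z^3 + (35/24)z^2 - (25/12)z + 1
P(z) = (-7)·L_0 + 3·L_1 + (-2)·L_2 + (-6)·L_3 + (-7)·L_4
Only the coefficient of z^2 is needed; take it from each L_i and combine:
(-7)·(71/24) + 3·(-59/6) + (-2)·(49/4) + (-6)·(-41/6) + (-7)·(35/24) = -527/12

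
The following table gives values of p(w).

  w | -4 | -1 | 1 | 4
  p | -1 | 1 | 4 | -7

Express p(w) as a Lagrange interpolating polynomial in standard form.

Build the Lagrange basis polynomials:
L_0(w) = (w + 1)(w - 1)(w - 4) / [-120] = -(1/120)w^3 + (1/30)w^2 + (1/120)w - 1/30
L_1(w) = (w + 4)(w - 1)(w - 4) / [30] = (1/30)w^3 - (1/30)w^2 - (8/15)w + 8/15
L_2(w) = (w + 4)(w + 1)(w - 4) / [-30] = -(1/30)w^3 - (1/30)w^2 + (8/15)w + 8/15
L_3(w) = (w + 4)(w + 1)(w - 1) / [120] = (1/120)w^3 + (1/30)w^2 - (1/120)w - 1/30
p(w) = (-1)·L_0 + 1·L_1 + 4·L_2 + (-7)·L_3
  (-1)·L_0(w) = (1/120)w^3 - (1/30)w^2 - (1/120)w + 1/30
  1·L_1(w) = (1/30)w^3 - (1/30)w^2 - (8/15)w + 8/15
  4·L_2(w) = -(2/15)w^3 - (2/15)w^2 + (32/15)w + 32/15
  (-7)·L_3(w) = -(7/120)w^3 - (7/30)w^2 + (7/120)w + 7/30
Adding term by term: -(3/20)w^3 - (13/30)w^2 + (33/20)w + 44/15

p(w) = -(3/20)w^3 - (13/30)w^2 + (33/20)w + 44/15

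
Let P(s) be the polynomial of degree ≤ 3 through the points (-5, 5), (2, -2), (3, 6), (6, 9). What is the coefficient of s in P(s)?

Build the Lagrange basis polynomials:
L_0(s) = (s - 2)(s - 3)(s - 6) / [-616] = -(1/616)s^3 + (1/56)s^2 - (9/154)s + 9/154
L_1(s) = (s + 5)(s - 3)(s - 6) / [28] = (1/28)s^3 - (1/7)s^2 - (27/28)s + 45/14
L_2(s) = (s + 5)(s - 2)(s - 6) / [-24] = -(1/24)s^3 + (1/8)s^2 + (7/6)s - 5/2
L_3(s) = (s + 5)(s - 2)(s - 3) / [132] = (1/132)s^3 - (19/132)s + 5/22
P(s) = 5·L_0 + (-2)·L_1 + 6·L_2 + 9·L_3
Only the coefficient of s is needed; take it from each L_i and combine:
5·(-9/154) + (-2)·(-27/28) + 6·(7/6) + 9·(-19/132) = 323/44

323/44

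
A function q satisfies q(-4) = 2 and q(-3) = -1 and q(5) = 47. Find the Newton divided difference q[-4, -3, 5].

1

q[-4,-3] = (-1 - 2) / (-3 - (-4)) = -3
q[-3,5] = (47 - (-1)) / (5 - (-3)) = 6
q[-4,-3,5] = (6 - (-3)) / (5 - (-4)) = 1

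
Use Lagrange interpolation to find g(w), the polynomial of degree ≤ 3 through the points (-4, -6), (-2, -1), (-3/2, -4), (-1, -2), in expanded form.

g(w) = (67/15)w^3 + (301/10)w^2 + (1741/30)w + 152/5

L_0(w) = (w + 2)(w + 3/2)(w + 1) / [-15] = -(1/15)w^3 - (3/10)w^2 - (13/30)w - 1/5
L_1(w) = (w + 4)(w + 3/2)(w + 1) / [1] = w^3 + (13/2)w^2 + (23/2)w + 6
L_2(w) = (w + 4)(w + 2)(w + 1) / [-5/8] = -(8/5)w^3 - (56/5)w^2 - (112/5)w - 64/5
L_3(w) = (w + 4)(w + 2)(w + 3/2) / [3/2] = (2/3)w^3 + 5w^2 + (34/3)w + 8
g(w) = (-6)·L_0 + (-1)·L_1 + (-4)·L_2 + (-2)·L_3
  (-6)·L_0(w) = (2/5)w^3 + (9/5)w^2 + (13/5)w + 6/5
  (-1)·L_1(w) = -w^3 - (13/2)w^2 - (23/2)w - 6
  (-4)·L_2(w) = (32/5)w^3 + (224/5)w^2 + (448/5)w + 256/5
  (-2)·L_3(w) = -(4/3)w^3 - 10w^2 - (68/3)w - 16
Adding term by term: (67/15)w^3 + (301/10)w^2 + (1741/30)w + 152/5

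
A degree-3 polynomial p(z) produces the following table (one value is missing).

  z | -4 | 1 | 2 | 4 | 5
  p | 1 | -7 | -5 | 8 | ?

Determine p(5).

The 4 known values determine p uniquely (degree ≤ 3).
Evaluate each Lagrange basis at z = 5:
L_0(5) = (4)·(3)·(1)/[(-5)·(-6)·(-8)] = -1/20
L_1(5) = (9)·(3)·(1)/[(5)·(-1)·(-3)] = 9/5
L_2(5) = (9)·(4)·(1)/[(6)·(1)·(-2)] = -3
L_3(5) = (9)·(4)·(3)/[(8)·(3)·(2)] = 9/4
Sum: 1·(-1/20) + (-7)·(9/5) + (-5)·(-3) + 8·(9/4) = 407/20

407/20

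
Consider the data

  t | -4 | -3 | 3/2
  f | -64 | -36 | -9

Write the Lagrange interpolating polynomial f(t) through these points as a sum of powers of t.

Build the Lagrange basis polynomials:
L_0(t) = (t + 3)(t - 3/2) / [11/2] = (2/11)t^2 + (3/11)t - 9/11
L_1(t) = (t + 4)(t - 3/2) / [-9/2] = -(2/9)t^2 - (5/9)t + 4/3
L_2(t) = (t + 4)(t + 3) / [99/4] = (4/99)t^2 + (28/99)t + 16/33
f(t) = (-64)·L_0 + (-36)·L_1 + (-9)·L_2
  (-64)·L_0(t) = -(128/11)t^2 - (192/11)t + 576/11
  (-36)·L_1(t) = 8t^2 + 20t - 48
  (-9)·L_2(t) = -(4/11)t^2 - (28/11)t - 48/11
Adding term by term: -4t^2

f(t) = -4t^2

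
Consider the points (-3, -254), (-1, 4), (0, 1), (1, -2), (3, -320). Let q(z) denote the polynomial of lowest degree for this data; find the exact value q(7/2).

-4801/8

Using Newton's divided-difference form:
q[-3,-1] = (4 - (-254)) / (-1 - (-3)) = 129
q[-1,0] = (1 - 4) / (0 - (-1)) = -3
q[0,1] = (-2 - 1) / (1 - 0) = -3
q[1,3] = (-320 - (-2)) / (3 - 1) = -159
q[-3,-1,0] = (-3 - 129) / (0 - (-3)) = -44
q[-1,0,1] = (-3 - (-3)) / (1 - (-1)) = 0
q[0,1,3] = (-159 - (-3)) / (3 - 0) = -52
q[-3,-1,0,1] = (0 - (-44)) / (1 - (-3)) = 11
q[-1,0,1,3] = (-52 - 0) / (3 - (-1)) = -13
q[-3,-1,0,1,3] = (-13 - 11) / (3 - (-3)) = -4
q(7/2) = -254 + 129·(13/2) + (-44)·(13/2)·(9/2) + 11·(13/2)·(9/2)·(7/2) + (-4)·(13/2)·(9/2)·(7/2)·(5/2) = -4801/8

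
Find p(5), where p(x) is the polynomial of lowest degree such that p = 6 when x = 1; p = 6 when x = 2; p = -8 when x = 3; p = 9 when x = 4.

Evaluate each Lagrange basis at x = 5:
L_0(5) = (3)·(2)·(1)/[(-1)·(-2)·(-3)] = -1
L_1(5) = (4)·(2)·(1)/[(1)·(-1)·(-2)] = 4
L_2(5) = (4)·(3)·(1)/[(2)·(1)·(-1)] = -6
L_3(5) = (4)·(3)·(2)/[(3)·(2)·(1)] = 4
Sum: 6·(-1) + 6·(4) + (-8)·(-6) + 9·(4) = 102

102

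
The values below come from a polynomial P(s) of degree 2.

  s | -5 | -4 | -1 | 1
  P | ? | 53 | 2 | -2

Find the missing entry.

The 3 known values determine P uniquely (degree ≤ 2).
Evaluate each Lagrange basis at s = -5:
L_0(-5) = (-4)·(-6)/[(-3)·(-5)] = 8/5
L_1(-5) = (-1)·(-6)/[(3)·(-2)] = -1
L_2(-5) = (-1)·(-4)/[(5)·(2)] = 2/5
Sum: 53·(8/5) + 2·(-1) + (-2)·(2/5) = 82

82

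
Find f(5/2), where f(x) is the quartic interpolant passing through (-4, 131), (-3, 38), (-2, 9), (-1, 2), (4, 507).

Evaluate each Lagrange basis at x = 5/2:
L_0(5/2) = (11/2)·(9/2)·(7/2)·(-3/2)/[(-1)·(-2)·(-3)·(-8)] = -693/256
L_1(5/2) = (13/2)·(9/2)·(7/2)·(-3/2)/[(1)·(-1)·(-2)·(-7)] = 351/32
L_2(5/2) = (13/2)·(11/2)·(7/2)·(-3/2)/[(2)·(1)·(-1)·(-6)] = -1001/64
L_3(5/2) = (13/2)·(11/2)·(9/2)·(-3/2)/[(3)·(2)·(1)·(-5)] = 1287/160
L_4(5/2) = (13/2)·(11/2)·(9/2)·(7/2)/[(8)·(7)·(6)·(5)] = 429/1280
Sum: 131·(-693/256) + 38·(351/32) + 9·(-1001/64) + 2·(1287/160) + 507·(429/1280) = 1719/16

1719/16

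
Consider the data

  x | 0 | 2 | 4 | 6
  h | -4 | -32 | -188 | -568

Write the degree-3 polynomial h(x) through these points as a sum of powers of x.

h(x) = -2x^3 - 4x^2 + 2x - 4

Newton's divided differences:
h[0,2] = (-32 - (-4)) / (2 - 0) = -14
h[2,4] = (-188 - (-32)) / (4 - 2) = -78
h[4,6] = (-568 - (-188)) / (6 - 4) = -190
h[0,2,4] = (-78 - (-14)) / (4 - 0) = -16
h[2,4,6] = (-190 - (-78)) / (6 - 2) = -28
h[0,2,4,6] = (-28 - (-16)) / (6 - 0) = -2
h(x) = -4 + (-14)·x + (-16)·x(x - 2) + (-2)·x(x - 2)(x - 4)
Expanding: h(x) = -2x^3 - 4x^2 + 2x - 4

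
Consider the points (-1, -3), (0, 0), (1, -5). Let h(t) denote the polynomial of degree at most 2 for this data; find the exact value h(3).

L_0(3) = (3)·(2)/[(-1)·(-2)] = 3
L_1(3) = (4)·(2)/[(1)·(-1)] = -8
L_2(3) = (4)·(3)/[(2)·(1)] = 6
Sum: (-3)·(3) + 0 + (-5)·(6) = -39

-39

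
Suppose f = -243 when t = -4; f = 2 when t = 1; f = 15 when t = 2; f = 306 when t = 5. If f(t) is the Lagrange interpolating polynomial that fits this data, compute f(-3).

-110

Evaluate each Lagrange basis at t = -3:
L_0(-3) = (-4)·(-5)·(-8)/[(-5)·(-6)·(-9)] = 16/27
L_1(-3) = (1)·(-5)·(-8)/[(5)·(-1)·(-4)] = 2
L_2(-3) = (1)·(-4)·(-8)/[(6)·(1)·(-3)] = -16/9
L_3(-3) = (1)·(-4)·(-5)/[(9)·(4)·(3)] = 5/27
Sum: (-243)·(16/27) + 2·(2) + 15·(-16/9) + 306·(5/27) = -110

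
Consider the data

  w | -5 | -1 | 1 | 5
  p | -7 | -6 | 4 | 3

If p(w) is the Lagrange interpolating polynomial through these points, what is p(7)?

Evaluate each Lagrange basis at w = 7:
L_0(7) = (8)·(6)·(2)/[(-4)·(-6)·(-10)] = -2/5
L_1(7) = (12)·(6)·(2)/[(4)·(-2)·(-6)] = 3
L_2(7) = (12)·(8)·(2)/[(6)·(2)·(-4)] = -4
L_3(7) = (12)·(8)·(6)/[(10)·(6)·(4)] = 12/5
Sum: (-7)·(-2/5) + (-6)·(3) + 4·(-4) + 3·(12/5) = -24

-24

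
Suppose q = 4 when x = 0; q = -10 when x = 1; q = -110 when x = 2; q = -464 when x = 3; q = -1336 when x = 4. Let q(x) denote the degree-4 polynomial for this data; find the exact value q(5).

-3086

Evaluate each Lagrange basis at x = 5:
L_0(5) = (4)·(3)·(2)·(1)/[(-1)·(-2)·(-3)·(-4)] = 1
L_1(5) = (5)·(3)·(2)·(1)/[(1)·(-1)·(-2)·(-3)] = -5
L_2(5) = (5)·(4)·(2)·(1)/[(2)·(1)·(-1)·(-2)] = 10
L_3(5) = (5)·(4)·(3)·(1)/[(3)·(2)·(1)·(-1)] = -10
L_4(5) = (5)·(4)·(3)·(2)/[(4)·(3)·(2)·(1)] = 5
Sum: 4·(1) + (-10)·(-5) + (-110)·(10) + (-464)·(-10) + (-1336)·(5) = -3086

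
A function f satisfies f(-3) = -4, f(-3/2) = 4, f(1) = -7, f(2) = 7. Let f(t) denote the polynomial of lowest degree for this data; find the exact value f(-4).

Using Newton's divided-difference form:
f[-3,-3/2] = (4 - (-4)) / (-3/2 - (-3)) = 16/3
f[-3/2,1] = (-7 - 4) / (1 - (-3/2)) = -22/5
f[1,2] = (7 - (-7)) / (2 - 1) = 14
f[-3,-3/2,1] = (-22/5 - 16/3) / (1 - (-3)) = -73/30
f[-3/2,1,2] = (14 - (-22/5)) / (2 - (-3/2)) = 184/35
f[-3,-3/2,1,2] = (184/35 - (-73/30)) / (2 - (-3)) = 323/210
f(-4) = -4 + (16/3)·(-1) + (-73/30)·(-1)·(-5/2) + (323/210)·(-1)·(-5/2)·(-5) = -485/14

-485/14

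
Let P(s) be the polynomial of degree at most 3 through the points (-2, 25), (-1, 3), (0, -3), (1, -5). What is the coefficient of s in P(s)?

-2

Build the Lagrange basis polynomials:
L_0(s) = (s + 1)s(s - 1) / [-6] = -(1/6)s^3 + (1/6)s
L_1(s) = (s + 2)s(s - 1) / [2] = (1/2)s^3 + (1/2)s^2 - s
L_2(s) = (s + 2)(s + 1)(s - 1) / [-2] = -(1/2)s^3 - s^2 + (1/2)s + 1
L_3(s) = (s + 2)(s + 1)s / [6] = (1/6)s^3 + (1/2)s^2 + (1/3)s
P(s) = 25·L_0 + 3·L_1 + (-3)·L_2 + (-5)·L_3
Only the coefficient of s is needed; take it from each L_i and combine:
25·(1/6) + 3·(-1) + (-3)·(1/2) + (-5)·(1/3) = -2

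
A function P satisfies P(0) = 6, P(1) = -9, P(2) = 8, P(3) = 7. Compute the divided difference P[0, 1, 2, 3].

P[0,1] = (-9 - 6) / (1 - 0) = -15
P[1,2] = (8 - (-9)) / (2 - 1) = 17
P[2,3] = (7 - 8) / (3 - 2) = -1
P[0,1,2] = (17 - (-15)) / (2 - 0) = 16
P[1,2,3] = (-1 - 17) / (3 - 1) = -9
P[0,1,2,3] = (-9 - 16) / (3 - 0) = -25/3

-25/3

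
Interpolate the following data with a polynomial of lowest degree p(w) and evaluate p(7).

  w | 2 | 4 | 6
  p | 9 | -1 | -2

7/8

L_0(7) = (3)·(1)/[(-2)·(-4)] = 3/8
L_1(7) = (5)·(1)/[(2)·(-2)] = -5/4
L_2(7) = (5)·(3)/[(4)·(2)] = 15/8
Sum: 9·(3/8) + (-1)·(-5/4) + (-2)·(15/8) = 7/8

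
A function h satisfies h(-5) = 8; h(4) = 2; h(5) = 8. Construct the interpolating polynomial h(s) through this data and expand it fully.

Newton's divided differences:
h[-5,4] = (2 - 8) / (4 - (-5)) = -2/3
h[4,5] = (8 - 2) / (5 - 4) = 6
h[-5,4,5] = (6 - (-2/3)) / (5 - (-5)) = 2/3
h(s) = 8 + (-2/3)·(s + 5) + (2/3)·(s + 5)(s - 4)
Expanding: h(s) = (2/3)s^2 - 26/3

h(s) = (2/3)s^2 - 26/3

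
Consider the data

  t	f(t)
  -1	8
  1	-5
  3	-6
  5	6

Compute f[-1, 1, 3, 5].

1/48

f[-1,1] = (-5 - 8) / (1 - (-1)) = -13/2
f[1,3] = (-6 - (-5)) / (3 - 1) = -1/2
f[3,5] = (6 - (-6)) / (5 - 3) = 6
f[-1,1,3] = (-1/2 - (-13/2)) / (3 - (-1)) = 3/2
f[1,3,5] = (6 - (-1/2)) / (5 - 1) = 13/8
f[-1,1,3,5] = (13/8 - 3/2) / (5 - (-1)) = 1/48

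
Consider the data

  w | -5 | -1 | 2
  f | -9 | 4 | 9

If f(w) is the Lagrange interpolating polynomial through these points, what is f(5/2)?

151/16

Evaluate each Lagrange basis at w = 5/2:
L_0(5/2) = (7/2)·(1/2)/[(-4)·(-7)] = 1/16
L_1(5/2) = (15/2)·(1/2)/[(4)·(-3)] = -5/16
L_2(5/2) = (15/2)·(7/2)/[(7)·(3)] = 5/4
Sum: (-9)·(1/16) + 4·(-5/16) + 9·(5/4) = 151/16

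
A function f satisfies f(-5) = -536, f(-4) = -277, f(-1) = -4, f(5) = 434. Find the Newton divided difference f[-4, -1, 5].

f[-4,-1] = (-4 - (-277)) / (-1 - (-4)) = 91
f[-1,5] = (434 - (-4)) / (5 - (-1)) = 73
f[-4,-1,5] = (73 - 91) / (5 - (-4)) = -2

-2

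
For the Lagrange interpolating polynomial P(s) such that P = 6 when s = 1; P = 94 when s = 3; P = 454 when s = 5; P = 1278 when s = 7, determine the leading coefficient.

4

Build the Lagrange basis polynomials:
L_0(s) = (s - 3)(s - 5)(s - 7) / [-48] = -(1/48)s^3 + (5/16)s^2 - (71/48)s + 35/16
L_1(s) = (s - 1)(s - 5)(s - 7) / [16] = (1/16)s^3 - (13/16)s^2 + (47/16)s - 35/16
L_2(s) = (s - 1)(s - 3)(s - 7) / [-16] = -(1/16)s^3 + (11/16)s^2 - (31/16)s + 21/16
L_3(s) = (s - 1)(s - 3)(s - 5) / [48] = (1/48)s^3 - (3/16)s^2 + (23/48)s - 5/16
P(s) = 6·L_0 + 94·L_1 + 454·L_2 + 1278·L_3
Only the coefficient of s^3 is needed; take it from each L_i and combine:
6·(-1/48) + 94·(1/16) + 454·(-1/16) + 1278·(1/48) = 4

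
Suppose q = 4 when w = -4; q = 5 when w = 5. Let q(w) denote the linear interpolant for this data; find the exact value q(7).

Evaluate each Lagrange basis at w = 7:
L_0(7) = (2)/[(-9)] = -2/9
L_1(7) = (11)/[(9)] = 11/9
Sum: 4·(-2/9) + 5·(11/9) = 47/9

47/9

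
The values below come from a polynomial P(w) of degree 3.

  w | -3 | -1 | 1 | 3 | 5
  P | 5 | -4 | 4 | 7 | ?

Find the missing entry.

The 4 known values determine P uniquely (degree ≤ 3).
Evaluate each Lagrange basis at w = 5:
L_0(5) = (6)·(4)·(2)/[(-2)·(-4)·(-6)] = -1
L_1(5) = (8)·(4)·(2)/[(2)·(-2)·(-4)] = 4
L_2(5) = (8)·(6)·(2)/[(4)·(2)·(-2)] = -6
L_3(5) = (8)·(6)·(4)/[(6)·(4)·(2)] = 4
Sum: 5·(-1) + (-4)·(4) + 4·(-6) + 7·(4) = -17

-17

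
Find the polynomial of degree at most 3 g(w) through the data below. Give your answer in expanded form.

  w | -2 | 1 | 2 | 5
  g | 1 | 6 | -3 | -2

g(w) = (5/7)w^3 - (71/21)w^2 - (27/7)w + 263/21

Build the Lagrange basis polynomials:
L_0(w) = (w - 1)(w - 2)(w - 5) / [-84] = -(1/84)w^3 + (2/21)w^2 - (17/84)w + 5/42
L_1(w) = (w + 2)(w - 2)(w - 5) / [12] = (1/12)w^3 - (5/12)w^2 - (1/3)w + 5/3
L_2(w) = (w + 2)(w - 1)(w - 5) / [-12] = -(1/12)w^3 + (1/3)w^2 + (7/12)w - 5/6
L_3(w) = (w + 2)(w - 1)(w - 2) / [84] = (1/84)w^3 - (1/84)w^2 - (1/21)w + 1/21
g(w) = 1·L_0 + 6·L_1 + (-3)·L_2 + (-2)·L_3
  1·L_0(w) = -(1/84)w^3 + (2/21)w^2 - (17/84)w + 5/42
  6·L_1(w) = (1/2)w^3 - (5/2)w^2 - 2w + 10
  (-3)·L_2(w) = (1/4)w^3 - w^2 - (7/4)w + 5/2
  (-2)·L_3(w) = -(1/42)w^3 + (1/42)w^2 + (2/21)w - 2/21
Adding term by term: (5/7)w^3 - (71/21)w^2 - (27/7)w + 263/21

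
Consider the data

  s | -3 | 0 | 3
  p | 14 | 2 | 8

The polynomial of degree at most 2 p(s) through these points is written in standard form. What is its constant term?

2

L_0(s) = s(s - 3) / [18] = (1/18)s^2 - (1/6)s
L_1(s) = (s + 3)(s - 3) / [-9] = -(1/9)s^2 + 1
L_2(s) = (s + 3)s / [18] = (1/18)s^2 + (1/6)s
p(s) = 14·L_0 + 2·L_1 + 8·L_2
Only the constant term is needed; take it from each L_i and combine:
14·(0) + 2·(1) + 8·(0) = 2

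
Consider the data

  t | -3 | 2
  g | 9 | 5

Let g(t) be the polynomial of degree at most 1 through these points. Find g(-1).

Evaluate each Lagrange basis at t = -1:
L_0(-1) = (-3)/[(-5)] = 3/5
L_1(-1) = (2)/[(5)] = 2/5
Sum: 9·(3/5) + 5·(2/5) = 37/5

37/5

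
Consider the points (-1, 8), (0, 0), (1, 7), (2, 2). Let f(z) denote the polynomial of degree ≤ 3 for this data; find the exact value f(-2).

58

L_0(-2) = (-2)·(-3)·(-4)/[(-1)·(-2)·(-3)] = 4
L_1(-2) = (-1)·(-3)·(-4)/[(1)·(-1)·(-2)] = -6
L_2(-2) = (-1)·(-2)·(-4)/[(2)·(1)·(-1)] = 4
L_3(-2) = (-1)·(-2)·(-3)/[(3)·(2)·(1)] = -1
Sum: 8·(4) + 0 + 7·(4) + 2·(-1) = 58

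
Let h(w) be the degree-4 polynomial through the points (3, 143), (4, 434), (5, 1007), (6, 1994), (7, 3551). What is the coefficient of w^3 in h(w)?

4

Build the Lagrange basis polynomials:
L_0(w) = (w - 4)(w - 5)(w - 6)(w - 7) / [24] = (1/24)w^4 - (11/12)w^3 + (179/24)w^2 - (319/12)w + 35
L_1(w) = (w - 3)(w - 5)(w - 6)(w - 7) / [-6] = -(1/6)w^4 + (7/2)w^3 - (161/6)w^2 + (177/2)w - 105
L_2(w) = (w - 3)(w - 4)(w - 6)(w - 7) / [4] = (1/4)w^4 - 5w^3 + (145/4)w^2 - (225/2)w + 126
L_3(w) = (w - 3)(w - 4)(w - 5)(w - 7) / [-6] = -(1/6)w^4 + (19/6)w^3 - (131/6)w^2 + (389/6)w - 70
L_4(w) = (w - 3)(w - 4)(w - 5)(w - 6) / [24] = (1/24)w^4 - (3/4)w^3 + (119/24)w^2 - (57/4)w + 15
h(w) = 143·L_0 + 434·L_1 + 1007·L_2 + 1994·L_3 + 3551·L_4
Only the coefficient of w^3 is needed; take it from each L_i and combine:
143·(-11/12) + 434·(7/2) + 1007·(-5) + 1994·(19/6) + 3551·(-3/4) = 4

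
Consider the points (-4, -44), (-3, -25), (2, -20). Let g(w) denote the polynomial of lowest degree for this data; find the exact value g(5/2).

Evaluate each Lagrange basis at w = 5/2:
L_0(5/2) = (11/2)·(1/2)/[(-1)·(-6)] = 11/24
L_1(5/2) = (13/2)·(1/2)/[(1)·(-5)] = -13/20
L_2(5/2) = (13/2)·(11/2)/[(6)·(5)] = 143/120
Sum: (-44)·(11/24) + (-25)·(-13/20) + (-20)·(143/120) = -111/4

-111/4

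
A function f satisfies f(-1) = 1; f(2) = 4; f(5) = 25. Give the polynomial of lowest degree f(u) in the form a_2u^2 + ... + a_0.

L_0(u) = (u - 2)(u - 5) / [18] = (1/18)u^2 - (7/18)u + 5/9
L_1(u) = (u + 1)(u - 5) / [-9] = -(1/9)u^2 + (4/9)u + 5/9
L_2(u) = (u + 1)(u - 2) / [18] = (1/18)u^2 - (1/18)u - 1/9
f(u) = 1·L_0 + 4·L_1 + 25·L_2
  1·L_0(u) = (1/18)u^2 - (7/18)u + 5/9
  4·L_1(u) = -(4/9)u^2 + (16/9)u + 20/9
  25·L_2(u) = (25/18)u^2 - (25/18)u - 25/9
Adding term by term: u^2

f(u) = u^2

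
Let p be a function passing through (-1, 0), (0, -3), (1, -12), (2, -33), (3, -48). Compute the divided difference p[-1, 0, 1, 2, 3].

1

p[-1,0] = (-3 - 0) / (0 - (-1)) = -3
p[0,1] = (-12 - (-3)) / (1 - 0) = -9
p[1,2] = (-33 - (-12)) / (2 - 1) = -21
p[2,3] = (-48 - (-33)) / (3 - 2) = -15
p[-1,0,1] = (-9 - (-3)) / (1 - (-1)) = -3
p[0,1,2] = (-21 - (-9)) / (2 - 0) = -6
p[1,2,3] = (-15 - (-21)) / (3 - 1) = 3
p[-1,0,1,2] = (-6 - (-3)) / (2 - (-1)) = -1
p[0,1,2,3] = (3 - (-6)) / (3 - 0) = 3
p[-1,0,1,2,3] = (3 - (-1)) / (3 - (-1)) = 1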